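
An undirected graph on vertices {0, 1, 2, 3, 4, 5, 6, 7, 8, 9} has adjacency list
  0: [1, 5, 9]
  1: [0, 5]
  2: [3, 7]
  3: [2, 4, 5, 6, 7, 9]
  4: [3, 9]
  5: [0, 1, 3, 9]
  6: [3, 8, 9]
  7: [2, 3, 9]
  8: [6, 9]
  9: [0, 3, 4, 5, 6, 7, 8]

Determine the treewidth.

2

A width-2 tree decomposition is:
Bags: B1 = {3, 6, 9}  B2 = {3, 4, 9}  B3 = {3, 5, 9}  B4 = {0, 5, 9}  B5 = {6, 8, 9}  B6 = {0, 1, 5}  B7 = {3, 7, 9}  B8 = {2, 3, 7}
Tree: B1–B2, B2–B3, B3–B4, B1–B5, B4–B6, B3–B7, B7–B8
Each bag holds 3 vertices, so the decomposition has width 2, which upper-bounds the treewidth. Conversely, {0, 1, 5} is a clique of size 3, and the vertices of any clique must share a bag in every tree decomposition; so some bag has ≥ 3 vertices and tw(G) ≥ 2. The upper and lower bounds meet at 2, so that is the treewidth.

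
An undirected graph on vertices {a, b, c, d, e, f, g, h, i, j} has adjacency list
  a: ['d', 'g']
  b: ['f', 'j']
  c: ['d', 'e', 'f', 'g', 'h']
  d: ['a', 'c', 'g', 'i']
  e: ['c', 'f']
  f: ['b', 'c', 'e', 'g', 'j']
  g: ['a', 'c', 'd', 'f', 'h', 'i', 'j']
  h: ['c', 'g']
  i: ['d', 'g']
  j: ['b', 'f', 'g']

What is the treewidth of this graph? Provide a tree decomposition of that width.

Each bag holds 3 vertices, so the decomposition has width 2, which upper-bounds the treewidth. On the other hand G contains the 3-clique {c, d, g}. A clique must lie in a single bag of any decomposition, so no decomposition can have width below 2. Combining the bounds, tw(G) = 2.

Treewidth 2.
Bags: B1 = {c, f, g}  B2 = {c, e, f}  B3 = {c, d, g}  B4 = {a, d, g}  B5 = {f, g, j}  B6 = {d, g, i}  B7 = {c, g, h}  B8 = {b, f, j}
Tree: B1–B2, B1–B3, B3–B4, B1–B5, B3–B6, B1–B7, B5–B8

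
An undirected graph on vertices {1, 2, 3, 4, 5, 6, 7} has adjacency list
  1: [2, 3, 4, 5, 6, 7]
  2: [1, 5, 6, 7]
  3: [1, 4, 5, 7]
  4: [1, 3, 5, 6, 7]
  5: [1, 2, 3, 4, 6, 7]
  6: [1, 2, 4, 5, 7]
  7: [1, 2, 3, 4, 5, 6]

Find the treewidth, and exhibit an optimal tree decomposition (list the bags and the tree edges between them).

Every bag has size at most 5, so the width is 5 − 1 = 4 and tw(G) ≤ 4. Conversely, {1, 2, 5, 6, 7} is a clique of size 5, and the vertices of any clique must share a bag in every tree decomposition; so some bag has ≥ 5 vertices and tw(G) ≥ 4. Combining the bounds, tw(G) = 4.

Treewidth 4.
Bags: B1 = {1, 2, 5, 6, 7}  B2 = {1, 4, 5, 6, 7}  B3 = {1, 3, 4, 5, 7}
Tree: B1–B2, B2–B3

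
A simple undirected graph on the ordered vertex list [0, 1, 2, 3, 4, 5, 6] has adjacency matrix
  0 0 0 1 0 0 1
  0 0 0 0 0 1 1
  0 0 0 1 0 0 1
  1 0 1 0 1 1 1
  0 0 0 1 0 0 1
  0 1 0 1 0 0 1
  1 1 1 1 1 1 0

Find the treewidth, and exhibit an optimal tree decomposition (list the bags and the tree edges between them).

Every bag has size at most 3, so the width is 3 − 1 = 2 and tw(G) ≤ 2. For the lower bound, the 3 vertices {1, 5, 6} are pairwise adjacent, and any tree decomposition puts a clique entirely inside one bag — forcing width ≥ 2. The upper and lower bounds meet at 2, so that is the treewidth.

Treewidth 2.
One such decomposition:
Bags: B1 = {3, 5, 6}  B2 = {0, 3, 6}  B3 = {2, 3, 6}  B4 = {1, 5, 6}  B5 = {3, 4, 6}
Tree: B1–B2, B1–B3, B1–B4, B2–B5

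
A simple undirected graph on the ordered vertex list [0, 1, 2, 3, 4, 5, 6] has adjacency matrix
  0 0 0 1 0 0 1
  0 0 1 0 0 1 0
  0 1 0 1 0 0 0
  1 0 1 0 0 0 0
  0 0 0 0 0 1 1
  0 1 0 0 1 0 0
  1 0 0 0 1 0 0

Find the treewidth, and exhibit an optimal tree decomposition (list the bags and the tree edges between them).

The largest bag has 3 vertices, giving width 2; this decomposition certifies tw(G) ≤ 2. For the lower bound, G contains the cycle 2–1–5–4–6–0–3–2, so G is not a forest; only forests have treewidth ≤ 1, hence tw(G) ≥ 2. Combining the bounds, tw(G) = 2.

Treewidth 2.
One optimal decomposition is:
Bags: B1 = {1, 2, 5}  B2 = {2, 4, 5}  B3 = {2, 4, 6}  B4 = {0, 2, 6}  B5 = {0, 2, 3}
Tree: B1–B2, B2–B3, B3–B4, B4–B5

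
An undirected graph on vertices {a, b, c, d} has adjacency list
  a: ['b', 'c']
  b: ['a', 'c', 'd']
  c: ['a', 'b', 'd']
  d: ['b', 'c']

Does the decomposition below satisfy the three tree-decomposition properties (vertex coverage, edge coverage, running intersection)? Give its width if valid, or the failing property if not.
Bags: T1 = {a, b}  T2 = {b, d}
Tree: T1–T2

A tree decomposition must satisfy three properties: every vertex lies in some bag; for every edge, both endpoints lie together in some bag; and for every vertex, the bags containing it form a connected subtree. Here vertex c appears in no bag, so the decomposition is invalid.

No — vertex c appears in no bag.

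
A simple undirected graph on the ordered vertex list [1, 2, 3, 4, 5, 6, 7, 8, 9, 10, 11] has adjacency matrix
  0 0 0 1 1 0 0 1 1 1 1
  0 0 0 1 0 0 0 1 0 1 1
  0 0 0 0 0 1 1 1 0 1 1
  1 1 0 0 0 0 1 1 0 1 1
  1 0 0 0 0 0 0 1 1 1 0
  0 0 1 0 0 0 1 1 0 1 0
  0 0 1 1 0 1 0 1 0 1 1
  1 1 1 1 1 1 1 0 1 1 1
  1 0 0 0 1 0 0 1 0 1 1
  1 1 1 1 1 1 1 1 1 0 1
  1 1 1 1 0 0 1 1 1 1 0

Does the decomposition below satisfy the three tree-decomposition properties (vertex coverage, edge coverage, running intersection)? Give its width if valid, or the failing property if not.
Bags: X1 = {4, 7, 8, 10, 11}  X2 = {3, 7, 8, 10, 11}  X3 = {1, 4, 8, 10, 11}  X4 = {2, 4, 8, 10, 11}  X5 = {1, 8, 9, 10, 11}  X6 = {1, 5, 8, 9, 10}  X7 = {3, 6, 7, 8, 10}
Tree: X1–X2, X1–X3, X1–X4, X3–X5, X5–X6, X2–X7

Yes; width 4.

Vertex coverage: the bags together contain {1, 2, 3, 4, 5, 6, 7, 8, 9, 10, 11}, the full vertex set. Edge coverage: each edge of G has both endpoints in at least one bag. Running intersection: for every vertex, the bags containing it form a connected subtree. All three properties hold, so this is a valid tree decomposition of width max|bag| − 1 = 4, and hence tw(G) ≤ 4.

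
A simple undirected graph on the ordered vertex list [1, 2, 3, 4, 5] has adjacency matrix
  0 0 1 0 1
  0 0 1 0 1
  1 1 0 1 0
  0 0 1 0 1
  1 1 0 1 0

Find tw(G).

A width-2 tree decomposition is:
Bags: B1 = {1, 3, 5}  B2 = {3, 4, 5}  B3 = {2, 3, 5}
Tree: B1–B2, B2–B3
Every bag has size at most 3, so the width is 3 − 1 = 2 and tw(G) ≤ 2. The edges 1–5–4–3–1 form a cycle, so G is not a tree and its treewidth is at least 2. The upper and lower bounds meet at 2, so that is the treewidth.

2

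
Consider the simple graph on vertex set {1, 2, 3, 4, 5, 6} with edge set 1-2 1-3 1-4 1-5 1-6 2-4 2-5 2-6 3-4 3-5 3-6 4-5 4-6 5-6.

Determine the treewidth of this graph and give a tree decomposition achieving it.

Treewidth 4.
Bags: B1 = {1, 3, 4, 5, 6}  B2 = {1, 2, 4, 5, 6}
Tree: B1–B2

Each bag holds 5 vertices, so the decomposition has width 4, which upper-bounds the treewidth. Conversely, {1, 2, 4, 5, 6} is a clique of size 5, and the vertices of any clique must share a bag in every tree decomposition; so some bag has ≥ 5 vertices and tw(G) ≥ 4. Therefore the treewidth is 4.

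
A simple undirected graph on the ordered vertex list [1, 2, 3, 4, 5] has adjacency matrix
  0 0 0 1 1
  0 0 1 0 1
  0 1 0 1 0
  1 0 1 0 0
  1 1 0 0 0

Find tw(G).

A width-2 tree decomposition is:
Bags: B1 = {2, 3, 4}  B2 = {1, 2, 4}  B3 = {1, 2, 5}
Tree: B1–B2, B2–B3
Every bag has size at most 3, so the width is 3 − 1 = 2 and tw(G) ≤ 2. Since 2–3–4–1–5–2 is a cycle in G, G is not acyclic. Forests are exactly the graphs of treewidth ≤ 1, so tw(G) ≥ 2. The upper and lower bounds meet at 2, so that is the treewidth.

2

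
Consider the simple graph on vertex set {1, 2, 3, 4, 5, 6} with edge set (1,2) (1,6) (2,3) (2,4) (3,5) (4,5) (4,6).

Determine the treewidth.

2

A width-2 tree decomposition is:
Bags: B1 = {1, 2, 6}  B2 = {2, 4, 6}  B3 = {2, 3, 4}  B4 = {3, 4, 5}
Tree: B1–B2, B2–B3, B3–B4
Every bag has size at most 3, so the width is 3 − 1 = 2 and tw(G) ≤ 2. Since 1–6–4–2–1 is a cycle in G, G is not acyclic. Forests are exactly the graphs of treewidth ≤ 1, so tw(G) ≥ 2. The upper and lower bounds meet at 2, so that is the treewidth.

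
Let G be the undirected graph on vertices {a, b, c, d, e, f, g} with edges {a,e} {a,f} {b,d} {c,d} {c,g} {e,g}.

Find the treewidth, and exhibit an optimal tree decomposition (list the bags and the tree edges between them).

Treewidth 1.
Bags: B1 = {a, f}  B2 = {a, e}  B3 = {e, g}  B4 = {c, g}  B5 = {c, d}  B6 = {b, d}
Tree: B1–B2, B2–B3, B3–B4, B4–B5, B5–B6

The largest bag has 2 vertices, giving width 1; this decomposition certifies tw(G) ≤ 1. Since G has at least one edge (e.g. f–a), it is not an edgeless graph, so tw(G) ≥ 1. Hence tw(G) = 1 exactly.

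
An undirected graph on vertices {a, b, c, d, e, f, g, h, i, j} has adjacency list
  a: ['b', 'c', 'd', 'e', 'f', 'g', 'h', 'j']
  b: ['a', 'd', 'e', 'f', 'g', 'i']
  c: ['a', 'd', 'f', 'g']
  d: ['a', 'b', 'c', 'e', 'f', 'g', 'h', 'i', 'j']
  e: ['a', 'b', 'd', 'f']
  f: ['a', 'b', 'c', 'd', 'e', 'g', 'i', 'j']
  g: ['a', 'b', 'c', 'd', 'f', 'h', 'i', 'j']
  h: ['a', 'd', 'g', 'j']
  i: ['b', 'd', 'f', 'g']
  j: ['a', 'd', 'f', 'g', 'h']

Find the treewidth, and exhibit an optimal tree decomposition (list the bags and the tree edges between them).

Treewidth 4.
Bags: B1 = {a, d, f, g, j}  B2 = {a, b, d, f, g}  B3 = {a, b, d, e, f}  B4 = {b, d, f, g, i}  B5 = {a, d, g, h, j}  B6 = {a, c, d, f, g}
Tree: B1–B2, B2–B3, B2–B4, B1–B5, B2–B6

Every bag has size at most 5, so the width is 5 − 1 = 4 and tw(G) ≤ 4. Conversely, {a, d, g, h, j} is a clique of size 5, and the vertices of any clique must share a bag in every tree decomposition; so some bag has ≥ 5 vertices and tw(G) ≥ 4. The upper and lower bounds meet at 4, so that is the treewidth.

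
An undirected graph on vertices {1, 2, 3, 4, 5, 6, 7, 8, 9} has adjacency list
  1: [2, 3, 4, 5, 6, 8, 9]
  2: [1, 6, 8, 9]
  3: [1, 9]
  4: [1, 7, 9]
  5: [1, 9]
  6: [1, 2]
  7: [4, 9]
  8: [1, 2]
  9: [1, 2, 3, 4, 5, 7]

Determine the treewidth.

2

A width-2 tree decomposition is:
Bags: B1 = {1, 2, 9}  B2 = {1, 4, 9}  B3 = {1, 2, 8}  B4 = {1, 2, 6}  B5 = {4, 7, 9}  B6 = {1, 3, 9}  B7 = {1, 5, 9}
Tree: B1–B2, B1–B3, B1–B4, B2–B5, B1–B6, B1–B7
The largest bag has 3 vertices, giving width 2; this decomposition certifies tw(G) ≤ 2. For the lower bound, the 3 vertices {1, 2, 8} are pairwise adjacent, and any tree decomposition puts a clique entirely inside one bag — forcing width ≥ 2. Therefore the treewidth is 2.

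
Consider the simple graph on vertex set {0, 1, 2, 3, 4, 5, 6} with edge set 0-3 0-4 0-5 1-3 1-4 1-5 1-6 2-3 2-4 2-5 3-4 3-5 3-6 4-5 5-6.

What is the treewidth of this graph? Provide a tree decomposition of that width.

Treewidth 3.
Bags: B1 = {1, 3, 4, 5}  B2 = {0, 3, 4, 5}  B3 = {2, 3, 4, 5}  B4 = {1, 3, 5, 6}
Tree: B1–B2, B1–B3, B1–B4

Every bag has size at most 4, so the width is 4 − 1 = 3 and tw(G) ≤ 3. Conversely, {0, 3, 4, 5} is a clique of size 4, and the vertices of any clique must share a bag in every tree decomposition; so some bag has ≥ 4 vertices and tw(G) ≥ 3. Therefore the treewidth is 3.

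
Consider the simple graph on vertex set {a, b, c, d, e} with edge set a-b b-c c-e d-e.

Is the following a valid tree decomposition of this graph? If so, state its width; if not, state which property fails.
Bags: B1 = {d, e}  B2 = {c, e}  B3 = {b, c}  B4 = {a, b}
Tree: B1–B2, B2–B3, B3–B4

Yes; width 1.

Checking the three conditions: (i) the bags cover all of {a, b, c, d, e}; (ii) for each edge, some bag contains both endpoints; (iii) the bags containing any fixed vertex form a subtree. All hold, so the decomposition is valid with width 2 − 1 = 1.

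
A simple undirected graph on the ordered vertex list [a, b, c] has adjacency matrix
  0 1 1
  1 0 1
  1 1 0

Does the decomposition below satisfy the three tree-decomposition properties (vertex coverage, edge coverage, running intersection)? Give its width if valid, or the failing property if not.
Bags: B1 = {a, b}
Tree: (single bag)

No — vertex c appears in no bag.

A tree decomposition must satisfy three properties: every vertex lies in some bag; for every edge, both endpoints lie together in some bag; and for every vertex, the bags containing it form a connected subtree. Here vertex c appears in no bag, so the decomposition is invalid.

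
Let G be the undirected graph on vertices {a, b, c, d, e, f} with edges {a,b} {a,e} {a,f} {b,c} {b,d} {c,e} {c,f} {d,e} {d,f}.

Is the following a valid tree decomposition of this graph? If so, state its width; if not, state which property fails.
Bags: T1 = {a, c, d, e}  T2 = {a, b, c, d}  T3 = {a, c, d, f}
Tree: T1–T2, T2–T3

Every vertex of G appears in some bag (union = {a, b, c, d, e, f}); every edge is covered by a bag; and for each vertex v the set of bags containing v is connected in the bag tree. The decomposition is therefore valid. The largest bag has 4 vertices, so the width is 3.

Yes; width 3.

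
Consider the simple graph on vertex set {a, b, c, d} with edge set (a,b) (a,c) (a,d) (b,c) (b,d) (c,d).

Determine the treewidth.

A width-3 tree decomposition is:
Bags: B1 = {a, b, c, d}
Tree: (single bag)
With just one bag of size 4, the width is 4 − 1 = 3, so tw(G) ≤ 3. For the lower bound, the 4 vertices {a, b, c, d} are pairwise adjacent, and any tree decomposition puts a clique entirely inside one bag — forcing width ≥ 3. Therefore the treewidth is 3.

3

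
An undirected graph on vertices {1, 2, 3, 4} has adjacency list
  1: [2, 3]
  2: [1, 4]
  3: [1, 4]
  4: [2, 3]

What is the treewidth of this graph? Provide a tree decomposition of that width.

Treewidth 2.
Bags: B1 = {1, 2, 3}  B2 = {2, 3, 4}
Tree: B1–B2

The largest bag has 3 vertices, giving width 2; this decomposition certifies tw(G) ≤ 2. Since 3–1–2–4–3 is a cycle in G, G is not acyclic. Forests are exactly the graphs of treewidth ≤ 1, so tw(G) ≥ 2. Hence tw(G) = 2 exactly.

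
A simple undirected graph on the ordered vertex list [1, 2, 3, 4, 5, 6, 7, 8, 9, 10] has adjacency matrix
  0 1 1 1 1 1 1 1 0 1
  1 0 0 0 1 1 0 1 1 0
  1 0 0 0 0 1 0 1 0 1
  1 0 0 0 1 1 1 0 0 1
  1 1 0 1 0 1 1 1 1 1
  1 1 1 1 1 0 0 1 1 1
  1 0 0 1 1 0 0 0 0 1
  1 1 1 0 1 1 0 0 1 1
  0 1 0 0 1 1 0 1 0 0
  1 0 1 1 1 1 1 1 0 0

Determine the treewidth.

A width-4 tree decomposition is:
Bags: B1 = {1, 5, 6, 8, 10}  B2 = {1, 2, 5, 6, 8}  B3 = {1, 4, 5, 6, 10}  B4 = {1, 4, 5, 7, 10}  B5 = {2, 5, 6, 8, 9}  B6 = {1, 3, 6, 8, 10}
Tree: B1–B2, B1–B3, B3–B4, B2–B5, B1–B6
Each bag holds 5 vertices, so the decomposition has width 4, which upper-bounds the treewidth. On the other hand G contains the 5-clique {1, 3, 6, 8, 10}. A clique must lie in a single bag of any decomposition, so no decomposition can have width below 4. The upper and lower bounds meet at 4, so that is the treewidth.

4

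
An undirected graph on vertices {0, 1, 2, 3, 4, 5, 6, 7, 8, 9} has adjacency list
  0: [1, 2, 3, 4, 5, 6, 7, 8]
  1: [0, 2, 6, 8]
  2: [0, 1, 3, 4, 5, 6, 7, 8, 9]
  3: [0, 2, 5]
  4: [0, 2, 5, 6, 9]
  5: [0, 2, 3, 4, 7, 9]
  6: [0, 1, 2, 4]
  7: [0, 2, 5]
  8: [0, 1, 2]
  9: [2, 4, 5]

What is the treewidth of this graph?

A width-3 tree decomposition is:
Bags: B1 = {0, 2, 3, 5}  B2 = {0, 2, 4, 5}  B3 = {0, 2, 4, 6}  B4 = {0, 1, 2, 6}  B5 = {2, 4, 5, 9}  B6 = {0, 1, 2, 8}  B7 = {0, 2, 5, 7}
Tree: B1–B2, B2–B3, B3–B4, B2–B5, B4–B6, B2–B7
Every bag has size at most 4, so the width is 4 − 1 = 3 and tw(G) ≤ 3. For the lower bound, the 4 vertices {0, 1, 2, 8} are pairwise adjacent, and any tree decomposition puts a clique entirely inside one bag — forcing width ≥ 3. Combining the bounds, tw(G) = 3.

3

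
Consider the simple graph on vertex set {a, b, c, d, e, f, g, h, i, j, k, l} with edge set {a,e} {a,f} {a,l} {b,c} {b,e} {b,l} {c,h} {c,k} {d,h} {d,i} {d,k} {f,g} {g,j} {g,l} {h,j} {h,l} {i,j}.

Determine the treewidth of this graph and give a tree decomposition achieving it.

The largest bag has 4 vertices, giving width 3; this decomposition certifies tw(G) ≤ 3. For the lower bound: the 4 vertex sets {a,e,f}, {b}, {l}, {c,g,h,j} are disjoint, each induces a connected subgraph, and every pair is joined by at least one edge of G. Contracting each set to a single vertex therefore yields K_{4} as a minor, and since treewidth is minor-monotone, tw(G) ≥ tw(K_{4}) = 3. Hence tw(G) = 3 exactly.

Treewidth 3.
Bags: B1 = {a, b, e, f}  B2 = {a, b, f, l}  B3 = {b, f, g, l}  B4 = {b, c, g, l}  B5 = {c, g, h, l}  B6 = {c, g, h, j}  B7 = {c, h, j, k}  B8 = {d, h, j, k}  B9 = {d, i, j, k}
Tree: B1–B2, B2–B3, B3–B4, B4–B5, B5–B6, B6–B7, B7–B8, B8–B9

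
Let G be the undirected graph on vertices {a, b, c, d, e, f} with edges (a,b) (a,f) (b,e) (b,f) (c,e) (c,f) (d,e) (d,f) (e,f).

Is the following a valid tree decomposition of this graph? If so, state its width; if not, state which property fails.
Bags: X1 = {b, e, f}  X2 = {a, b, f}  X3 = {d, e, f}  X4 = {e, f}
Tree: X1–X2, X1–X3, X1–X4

A tree decomposition must satisfy three properties: every vertex lies in some bag; for every edge, both endpoints lie together in some bag; and for every vertex, the bags containing it form a connected subtree. Here vertex c appears in no bag, so the decomposition is invalid.

No — vertex c appears in no bag.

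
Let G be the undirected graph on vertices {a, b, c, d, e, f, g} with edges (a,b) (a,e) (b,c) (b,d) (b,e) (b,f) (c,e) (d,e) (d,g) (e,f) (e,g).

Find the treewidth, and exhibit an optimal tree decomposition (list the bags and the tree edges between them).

Each bag holds 3 vertices, so the decomposition has width 2, which upper-bounds the treewidth. Conversely, {d, e, g} is a clique of size 3, and the vertices of any clique must share a bag in every tree decomposition; so some bag has ≥ 3 vertices and tw(G) ≥ 2. The upper and lower bounds meet at 2, so that is the treewidth.

Treewidth 2.
Bags: B1 = {b, d, e}  B2 = {a, b, e}  B3 = {b, e, f}  B4 = {b, c, e}  B5 = {d, e, g}
Tree: B1–B2, B2–B3, B2–B4, B1–B5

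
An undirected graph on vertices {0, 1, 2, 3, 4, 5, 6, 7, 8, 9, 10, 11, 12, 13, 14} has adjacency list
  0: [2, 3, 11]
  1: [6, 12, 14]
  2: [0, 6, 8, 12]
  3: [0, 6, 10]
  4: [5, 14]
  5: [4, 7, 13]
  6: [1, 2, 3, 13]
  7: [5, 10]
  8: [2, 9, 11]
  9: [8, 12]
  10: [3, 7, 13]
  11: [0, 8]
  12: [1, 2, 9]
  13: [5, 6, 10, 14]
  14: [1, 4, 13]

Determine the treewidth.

3

A width-3 tree decomposition is:
Bags: B1 = {0, 8, 9, 11}  B2 = {0, 2, 8, 9}  B3 = {0, 2, 9, 12}  B4 = {0, 2, 3, 12}  B5 = {2, 3, 6, 12}  B6 = {1, 3, 6, 12}  B7 = {1, 3, 6, 10}  B8 = {1, 6, 10, 13}  B9 = {1, 10, 13, 14}  B10 = {7, 10, 13, 14}  B11 = {5, 7, 13, 14}  B12 = {4, 5, 7, 14}
Tree: B1–B2, B2–B3, B3–B4, B4–B5, B5–B6, B6–B7, B7–B8, B8–B9, B9–B10, B10–B11, B11–B12
The largest bag has 4 vertices, giving width 3; this decomposition certifies tw(G) ≤ 3. For the lower bound: the 4 vertex sets {8,9,11}, {0}, {2}, {1,3,6,12} are disjoint, each induces a connected subgraph, and every pair is joined by at least one edge of G. Contracting each set to a single vertex therefore yields K_{4} as a minor, and since treewidth is minor-monotone, tw(G) ≥ tw(K_{4}) = 3. Combining the bounds, tw(G) = 3.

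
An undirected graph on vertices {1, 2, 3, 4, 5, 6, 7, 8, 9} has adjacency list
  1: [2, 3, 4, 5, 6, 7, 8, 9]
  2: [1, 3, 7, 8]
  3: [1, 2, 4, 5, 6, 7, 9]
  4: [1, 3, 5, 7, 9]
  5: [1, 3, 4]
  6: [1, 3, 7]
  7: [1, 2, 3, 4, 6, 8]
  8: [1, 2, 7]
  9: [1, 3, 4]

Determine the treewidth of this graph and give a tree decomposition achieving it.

The largest bag has 4 vertices, giving width 3; this decomposition certifies tw(G) ≤ 3. On the other hand G contains the 4-clique {1, 2, 7, 8}. A clique must lie in a single bag of any decomposition, so no decomposition can have width below 3. Therefore the treewidth is 3.

Treewidth 3.
One optimal decomposition is:
Bags: B1 = {1, 3, 4, 7}  B2 = {1, 2, 3, 7}  B3 = {1, 3, 4, 5}  B4 = {1, 2, 7, 8}  B5 = {1, 3, 4, 9}  B6 = {1, 3, 6, 7}
Tree: B1–B2, B1–B3, B2–B4, B1–B5, B1–B6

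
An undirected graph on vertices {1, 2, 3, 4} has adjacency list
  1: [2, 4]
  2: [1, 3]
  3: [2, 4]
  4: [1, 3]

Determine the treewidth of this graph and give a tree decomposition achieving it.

Treewidth 2.
One optimal decomposition is:
Bags: B1 = {1, 2, 3}  B2 = {1, 3, 4}
Tree: B1–B2

Every bag has size at most 3, so the width is 3 − 1 = 2 and tw(G) ≤ 2. Since 1–2–3–4–1 is a cycle in G, G is not acyclic. Forests are exactly the graphs of treewidth ≤ 1, so tw(G) ≥ 2. Hence tw(G) = 2 exactly.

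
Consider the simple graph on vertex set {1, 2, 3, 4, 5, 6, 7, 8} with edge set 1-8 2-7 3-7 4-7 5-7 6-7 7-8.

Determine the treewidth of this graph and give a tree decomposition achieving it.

Treewidth 1.
Bags: B1 = {1, 8}  B2 = {7, 8}  B3 = {5, 7}  B4 = {2, 7}  B5 = {3, 7}  B6 = {4, 7}  B7 = {6, 7}
Tree: B1–B2, B2–B3, B2–B4, B3–B5, B5–B6, B4–B7

Every bag has size at most 2, so the width is 2 − 1 = 1 and tw(G) ≤ 1. G has an edge, so its treewidth is at least 1. Hence tw(G) = 1 exactly.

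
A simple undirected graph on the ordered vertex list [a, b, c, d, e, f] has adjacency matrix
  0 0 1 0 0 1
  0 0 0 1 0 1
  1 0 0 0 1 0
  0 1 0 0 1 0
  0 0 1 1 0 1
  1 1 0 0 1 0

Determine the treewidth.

2

A width-2 tree decomposition is:
Bags: B1 = {a, c, e}  B2 = {a, e, f}  B3 = {d, e, f}  B4 = {b, d, f}
Tree: B1–B2, B2–B3, B3–B4
Each bag holds 3 vertices, so the decomposition has width 2, which upper-bounds the treewidth. Since c–a–f–e–c is a cycle in G, G is not acyclic. Forests are exactly the graphs of treewidth ≤ 1, so tw(G) ≥ 2. The upper and lower bounds meet at 2, so that is the treewidth.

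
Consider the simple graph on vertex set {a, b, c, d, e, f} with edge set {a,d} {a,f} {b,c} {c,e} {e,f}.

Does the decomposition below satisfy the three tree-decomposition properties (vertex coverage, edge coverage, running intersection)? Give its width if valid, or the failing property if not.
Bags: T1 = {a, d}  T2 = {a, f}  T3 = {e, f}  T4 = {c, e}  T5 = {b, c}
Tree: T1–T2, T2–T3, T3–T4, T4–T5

Yes; width 1.

Checking the three conditions: (i) the bags cover all of {a, b, c, d, e, f}; (ii) for each edge, some bag contains both endpoints; (iii) the bags containing any fixed vertex form a subtree. All hold, so the decomposition is valid with width 2 − 1 = 1.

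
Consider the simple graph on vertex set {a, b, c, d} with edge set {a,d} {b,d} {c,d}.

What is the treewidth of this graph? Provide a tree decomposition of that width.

Every bag has size at most 2, so the width is 2 − 1 = 1 and tw(G) ≤ 1. G has an edge, so its treewidth is at least 1. The upper and lower bounds meet at 1, so that is the treewidth.

Treewidth 1.
One optimal decomposition is:
Bags: B1 = {c, d}  B2 = {b, d}  B3 = {a, d}
Tree: B1–B2, B1–B3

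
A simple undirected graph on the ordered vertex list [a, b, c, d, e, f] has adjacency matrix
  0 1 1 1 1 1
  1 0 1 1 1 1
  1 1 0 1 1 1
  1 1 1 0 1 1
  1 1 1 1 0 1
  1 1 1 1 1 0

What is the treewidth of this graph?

A width-5 tree decomposition is:
Bags: B1 = {a, b, c, d, e, f}
Tree: (single bag)
A single bag containing all 6 vertices is trivially a valid decomposition of width 5. On the other hand G contains the 6-clique {a, b, c, d, e, f}. A clique must lie in a single bag of any decomposition, so no decomposition can have width below 5. The upper and lower bounds meet at 5, so that is the treewidth.

5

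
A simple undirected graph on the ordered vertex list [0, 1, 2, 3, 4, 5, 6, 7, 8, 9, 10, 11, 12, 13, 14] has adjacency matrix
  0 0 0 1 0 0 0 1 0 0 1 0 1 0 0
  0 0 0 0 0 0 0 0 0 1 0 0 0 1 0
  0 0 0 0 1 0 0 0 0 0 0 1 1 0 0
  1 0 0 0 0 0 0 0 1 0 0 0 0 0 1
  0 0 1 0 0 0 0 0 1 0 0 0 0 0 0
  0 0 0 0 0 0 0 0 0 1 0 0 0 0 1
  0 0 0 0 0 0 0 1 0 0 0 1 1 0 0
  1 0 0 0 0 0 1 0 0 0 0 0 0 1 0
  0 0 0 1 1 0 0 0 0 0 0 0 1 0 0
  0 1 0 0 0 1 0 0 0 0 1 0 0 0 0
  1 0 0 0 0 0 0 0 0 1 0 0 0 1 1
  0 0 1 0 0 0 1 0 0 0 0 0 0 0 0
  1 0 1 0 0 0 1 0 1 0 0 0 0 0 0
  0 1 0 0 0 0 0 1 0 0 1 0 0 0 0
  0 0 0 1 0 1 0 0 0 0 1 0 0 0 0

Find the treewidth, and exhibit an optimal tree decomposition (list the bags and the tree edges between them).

The largest bag has 4 vertices, giving width 3; this decomposition certifies tw(G) ≤ 3. For the lower bound: the 4 vertex sets {2,4,11}, {6}, {12}, {0,3,7,8} are disjoint, each induces a connected subgraph, and every pair is joined by at least one edge of G. Contracting each set to a single vertex therefore yields K_{4} as a minor, and since treewidth is minor-monotone, tw(G) ≥ tw(K_{4}) = 3. Therefore the treewidth is 3.

Treewidth 3.
Bags: B1 = {2, 4, 6, 11}  B2 = {2, 4, 6, 12}  B3 = {4, 6, 8, 12}  B4 = {6, 7, 8, 12}  B5 = {0, 7, 8, 12}  B6 = {0, 3, 7, 8}  B7 = {0, 3, 7, 13}  B8 = {0, 3, 10, 13}  B9 = {3, 10, 13, 14}  B10 = {1, 10, 13, 14}  B11 = {1, 9, 10, 14}  B12 = {1, 5, 9, 14}
Tree: B1–B2, B2–B3, B3–B4, B4–B5, B5–B6, B6–B7, B7–B8, B8–B9, B9–B10, B10–B11, B11–B12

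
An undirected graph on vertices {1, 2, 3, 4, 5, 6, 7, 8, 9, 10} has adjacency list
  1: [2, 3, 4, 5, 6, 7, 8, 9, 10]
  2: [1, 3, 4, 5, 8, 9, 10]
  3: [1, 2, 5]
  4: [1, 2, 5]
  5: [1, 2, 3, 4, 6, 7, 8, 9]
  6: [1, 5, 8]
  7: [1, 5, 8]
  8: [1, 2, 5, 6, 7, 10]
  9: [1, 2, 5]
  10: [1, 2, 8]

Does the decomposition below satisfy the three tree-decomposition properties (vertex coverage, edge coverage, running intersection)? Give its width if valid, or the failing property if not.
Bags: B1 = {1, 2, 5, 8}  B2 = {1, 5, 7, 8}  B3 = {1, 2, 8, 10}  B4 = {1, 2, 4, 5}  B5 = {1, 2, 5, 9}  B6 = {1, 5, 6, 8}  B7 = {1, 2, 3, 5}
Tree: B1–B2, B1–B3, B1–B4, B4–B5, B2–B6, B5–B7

Every vertex of G appears in some bag (union = {1, 2, 3, 4, 5, 6, 7, 8, 9, 10}); every edge is covered by a bag; and for each vertex v the set of bags containing v is connected in the bag tree. The decomposition is therefore valid. The largest bag has 4 vertices, so the width is 3.

Yes; width 3.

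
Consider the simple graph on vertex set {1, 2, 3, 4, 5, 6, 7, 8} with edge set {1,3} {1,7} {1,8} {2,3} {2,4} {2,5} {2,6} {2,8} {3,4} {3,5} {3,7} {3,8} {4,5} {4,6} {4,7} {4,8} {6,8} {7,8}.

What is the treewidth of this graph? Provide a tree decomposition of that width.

Treewidth 3.
One such decomposition:
Bags: B1 = {2, 4, 6, 8}  B2 = {2, 3, 4, 8}  B3 = {2, 3, 4, 5}  B4 = {3, 4, 7, 8}  B5 = {1, 3, 7, 8}
Tree: B1–B2, B2–B3, B2–B4, B4–B5

Every bag has size at most 4, so the width is 4 − 1 = 3 and tw(G) ≤ 3. For the lower bound, the 4 vertices {1, 3, 7, 8} are pairwise adjacent, and any tree decomposition puts a clique entirely inside one bag — forcing width ≥ 3. Therefore the treewidth is 3.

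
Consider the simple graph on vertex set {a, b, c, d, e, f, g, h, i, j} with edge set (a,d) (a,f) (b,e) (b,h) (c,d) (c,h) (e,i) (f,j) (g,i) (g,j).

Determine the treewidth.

2

A width-2 tree decomposition is:
Bags: B1 = {g, i, j}  B2 = {e, i, j}  B3 = {b, e, j}  B4 = {b, h, j}  B5 = {c, h, j}  B6 = {c, d, j}  B7 = {a, d, j}  B8 = {a, f, j}
Tree: B1–B2, B2–B3, B3–B4, B4–B5, B5–B6, B6–B7, B7–B8
Every bag has size at most 3, so the width is 3 − 1 = 2 and tw(G) ≤ 2. The edges j–g–i–e–b–h–c–d–a–f–j form a cycle, so G is not a tree and its treewidth is at least 2. Therefore the treewidth is 2.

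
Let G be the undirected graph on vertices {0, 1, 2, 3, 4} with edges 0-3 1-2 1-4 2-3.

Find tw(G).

1

A width-1 tree decomposition is:
Bags: B1 = {1, 4}  B2 = {1, 2}  B3 = {2, 3}  B4 = {0, 3}
Tree: B1–B2, B2–B3, B3–B4
The largest bag has 2 vertices, giving width 1; this decomposition certifies tw(G) ≤ 1. Any graph with an edge has treewidth ≥ 1, and G has the edge 4–1. The upper and lower bounds meet at 1, so that is the treewidth.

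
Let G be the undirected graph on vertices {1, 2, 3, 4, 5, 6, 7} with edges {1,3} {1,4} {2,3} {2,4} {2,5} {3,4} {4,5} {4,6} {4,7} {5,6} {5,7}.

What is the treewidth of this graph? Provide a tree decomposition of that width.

Treewidth 2.
One such decomposition:
Bags: B1 = {2, 3, 4}  B2 = {1, 3, 4}  B3 = {2, 4, 5}  B4 = {4, 5, 6}  B5 = {4, 5, 7}
Tree: B1–B2, B1–B3, B3–B4, B4–B5

Every bag has size at most 3, so the width is 3 − 1 = 2 and tw(G) ≤ 2. For the lower bound, the 3 vertices {1, 3, 4} are pairwise adjacent, and any tree decomposition puts a clique entirely inside one bag — forcing width ≥ 2. Hence tw(G) = 2 exactly.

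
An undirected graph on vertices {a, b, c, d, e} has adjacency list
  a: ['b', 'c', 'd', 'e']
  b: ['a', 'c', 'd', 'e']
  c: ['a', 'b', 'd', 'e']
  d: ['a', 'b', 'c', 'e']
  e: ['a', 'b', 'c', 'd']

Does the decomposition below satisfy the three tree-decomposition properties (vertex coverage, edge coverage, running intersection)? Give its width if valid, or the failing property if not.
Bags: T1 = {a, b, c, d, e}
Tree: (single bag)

Every vertex of G appears in some bag (union = {a, b, c, d, e}); every edge is covered by a bag; and for each vertex v the set of bags containing v is connected in the bag tree. The decomposition is therefore valid. The largest bag has 5 vertices, so the width is 4.

Yes; width 4.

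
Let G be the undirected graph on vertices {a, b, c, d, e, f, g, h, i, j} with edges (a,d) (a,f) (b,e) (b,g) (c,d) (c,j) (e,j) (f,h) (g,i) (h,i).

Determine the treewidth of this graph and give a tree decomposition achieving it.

Treewidth 2.
One such decomposition:
Bags: B1 = {a, f, h}  B2 = {a, h, i}  B3 = {a, g, i}  B4 = {a, b, g}  B5 = {a, b, e}  B6 = {a, e, j}  B7 = {a, c, j}  B8 = {a, c, d}
Tree: B1–B2, B2–B3, B3–B4, B4–B5, B5–B6, B6–B7, B7–B8

Every bag has size at most 3, so the width is 3 − 1 = 2 and tw(G) ≤ 2. The edges a–f–h–i–g–b–e–j–c–d–a form a cycle, so G is not a tree and its treewidth is at least 2. Combining the bounds, tw(G) = 2.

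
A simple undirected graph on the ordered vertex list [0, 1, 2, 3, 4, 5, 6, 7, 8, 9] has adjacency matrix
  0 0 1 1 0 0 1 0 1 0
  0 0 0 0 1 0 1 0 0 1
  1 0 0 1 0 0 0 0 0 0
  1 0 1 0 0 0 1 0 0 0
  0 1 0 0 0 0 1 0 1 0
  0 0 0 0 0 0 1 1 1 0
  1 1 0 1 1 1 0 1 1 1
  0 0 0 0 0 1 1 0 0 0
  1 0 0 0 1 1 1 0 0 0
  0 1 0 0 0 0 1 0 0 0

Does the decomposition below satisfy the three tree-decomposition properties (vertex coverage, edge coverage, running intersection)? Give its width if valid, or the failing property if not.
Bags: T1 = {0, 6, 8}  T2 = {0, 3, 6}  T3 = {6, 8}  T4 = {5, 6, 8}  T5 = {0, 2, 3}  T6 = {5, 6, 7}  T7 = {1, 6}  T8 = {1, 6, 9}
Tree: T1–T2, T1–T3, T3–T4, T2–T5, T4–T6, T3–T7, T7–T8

No — vertex 4 appears in no bag.

A tree decomposition must satisfy three properties: every vertex lies in some bag; for every edge, both endpoints lie together in some bag; and for every vertex, the bags containing it form a connected subtree. Here vertex 4 appears in no bag, so the decomposition is invalid.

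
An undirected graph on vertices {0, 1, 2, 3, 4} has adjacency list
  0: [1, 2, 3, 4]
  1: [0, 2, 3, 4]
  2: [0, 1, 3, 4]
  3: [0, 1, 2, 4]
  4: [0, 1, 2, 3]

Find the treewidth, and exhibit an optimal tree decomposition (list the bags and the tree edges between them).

Treewidth 4.
One optimal decomposition is:
Bags: B1 = {0, 1, 2, 3, 4}
Tree: (single bag)

A single bag containing all 5 vertices is trivially a valid decomposition of width 4. On the other hand G contains the 5-clique {0, 1, 2, 3, 4}. A clique must lie in a single bag of any decomposition, so no decomposition can have width below 4. The upper and lower bounds meet at 4, so that is the treewidth.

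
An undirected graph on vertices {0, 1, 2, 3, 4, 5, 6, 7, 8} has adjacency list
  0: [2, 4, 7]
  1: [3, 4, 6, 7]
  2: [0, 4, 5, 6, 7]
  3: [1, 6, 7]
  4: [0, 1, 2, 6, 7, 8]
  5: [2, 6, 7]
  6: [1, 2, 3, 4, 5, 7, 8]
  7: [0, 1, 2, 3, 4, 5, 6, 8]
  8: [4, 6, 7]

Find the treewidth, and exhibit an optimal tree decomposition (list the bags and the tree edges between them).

Each bag holds 4 vertices, so the decomposition has width 3, which upper-bounds the treewidth. On the other hand G contains the 4-clique {0, 2, 4, 7}. A clique must lie in a single bag of any decomposition, so no decomposition can have width below 3. The upper and lower bounds meet at 3, so that is the treewidth.

Treewidth 3.
One such decomposition:
Bags: B1 = {2, 4, 6, 7}  B2 = {1, 4, 6, 7}  B3 = {4, 6, 7, 8}  B4 = {0, 2, 4, 7}  B5 = {2, 5, 6, 7}  B6 = {1, 3, 6, 7}
Tree: B1–B2, B1–B3, B1–B4, B1–B5, B2–B6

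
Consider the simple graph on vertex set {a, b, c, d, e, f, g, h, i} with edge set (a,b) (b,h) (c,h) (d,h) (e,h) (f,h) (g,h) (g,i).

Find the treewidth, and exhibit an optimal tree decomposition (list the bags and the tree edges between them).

Treewidth 1.
One such decomposition:
Bags: B1 = {b, h}  B2 = {f, h}  B3 = {e, h}  B4 = {c, h}  B5 = {d, h}  B6 = {a, b}  B7 = {g, h}  B8 = {g, i}
Tree: B1–B2, B2–B3, B1–B4, B2–B5, B1–B6, B1–B7, B7–B8

Every bag has size at most 2, so the width is 2 − 1 = 1 and tw(G) ≤ 1. Since G has at least one edge (e.g. b–h), it is not an edgeless graph, so tw(G) ≥ 1. Hence tw(G) = 1 exactly.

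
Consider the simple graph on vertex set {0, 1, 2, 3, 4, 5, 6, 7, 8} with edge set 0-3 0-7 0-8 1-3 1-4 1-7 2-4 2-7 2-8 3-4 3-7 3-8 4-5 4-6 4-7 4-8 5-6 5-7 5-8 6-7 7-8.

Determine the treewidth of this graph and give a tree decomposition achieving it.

Treewidth 3.
One optimal decomposition is:
Bags: B1 = {3, 4, 7, 8}  B2 = {4, 5, 7, 8}  B3 = {2, 4, 7, 8}  B4 = {0, 3, 7, 8}  B5 = {1, 3, 4, 7}  B6 = {4, 5, 6, 7}
Tree: B1–B2, B2–B3, B1–B4, B1–B5, B2–B6

Each bag holds 4 vertices, so the decomposition has width 3, which upper-bounds the treewidth. Conversely, {0, 3, 7, 8} is a clique of size 4, and the vertices of any clique must share a bag in every tree decomposition; so some bag has ≥ 4 vertices and tw(G) ≥ 3. Combining the bounds, tw(G) = 3.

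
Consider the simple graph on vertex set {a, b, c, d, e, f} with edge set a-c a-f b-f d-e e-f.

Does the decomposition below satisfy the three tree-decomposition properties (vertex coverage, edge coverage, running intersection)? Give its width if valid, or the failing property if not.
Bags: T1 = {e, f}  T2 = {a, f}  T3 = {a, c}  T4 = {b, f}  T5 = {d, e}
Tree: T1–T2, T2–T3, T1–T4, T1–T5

Yes; width 1.

Every vertex of G appears in some bag (union = {a, b, c, d, e, f}); every edge is covered by a bag; and for each vertex v the set of bags containing v is connected in the bag tree. The decomposition is therefore valid. The largest bag has 2 vertices, so the width is 1.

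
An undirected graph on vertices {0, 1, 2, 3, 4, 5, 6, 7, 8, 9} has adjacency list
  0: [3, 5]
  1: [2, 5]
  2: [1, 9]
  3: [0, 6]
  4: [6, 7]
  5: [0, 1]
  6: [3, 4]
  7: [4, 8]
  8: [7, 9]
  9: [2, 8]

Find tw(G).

2

A width-2 tree decomposition is:
Bags: B1 = {7, 8, 9}  B2 = {2, 7, 9}  B3 = {1, 2, 7}  B4 = {1, 5, 7}  B5 = {0, 5, 7}  B6 = {0, 3, 7}  B7 = {3, 6, 7}  B8 = {4, 6, 7}
Tree: B1–B2, B2–B3, B3–B4, B4–B5, B5–B6, B6–B7, B7–B8
Each bag holds 3 vertices, so the decomposition has width 2, which upper-bounds the treewidth. The edges 7–8–9–2–1–5–0–3–6–4–7 form a cycle, so G is not a tree and its treewidth is at least 2. The upper and lower bounds meet at 2, so that is the treewidth.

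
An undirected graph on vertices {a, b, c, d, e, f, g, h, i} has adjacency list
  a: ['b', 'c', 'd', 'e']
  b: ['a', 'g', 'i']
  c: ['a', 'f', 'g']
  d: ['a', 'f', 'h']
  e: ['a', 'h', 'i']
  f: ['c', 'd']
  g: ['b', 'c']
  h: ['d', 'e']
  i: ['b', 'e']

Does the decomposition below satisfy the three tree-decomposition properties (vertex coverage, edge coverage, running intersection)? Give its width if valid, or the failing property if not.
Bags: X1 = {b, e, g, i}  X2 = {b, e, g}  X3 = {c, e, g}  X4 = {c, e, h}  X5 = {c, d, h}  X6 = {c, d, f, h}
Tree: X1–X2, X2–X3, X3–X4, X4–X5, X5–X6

No — vertex a appears in no bag.

A tree decomposition must satisfy three properties: every vertex lies in some bag; for every edge, both endpoints lie together in some bag; and for every vertex, the bags containing it form a connected subtree. Here vertex a appears in no bag, so the decomposition is invalid.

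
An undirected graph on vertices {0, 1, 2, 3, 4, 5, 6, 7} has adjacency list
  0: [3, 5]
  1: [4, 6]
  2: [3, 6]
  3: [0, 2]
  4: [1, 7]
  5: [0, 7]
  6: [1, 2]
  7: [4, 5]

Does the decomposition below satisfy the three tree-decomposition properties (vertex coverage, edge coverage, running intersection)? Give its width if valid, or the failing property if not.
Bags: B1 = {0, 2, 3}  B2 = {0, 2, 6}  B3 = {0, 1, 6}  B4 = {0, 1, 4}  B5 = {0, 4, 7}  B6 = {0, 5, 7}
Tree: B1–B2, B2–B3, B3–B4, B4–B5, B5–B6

Yes; width 2.

Vertex coverage: the bags together contain {0, 1, 2, 3, 4, 5, 6, 7}, the full vertex set. Edge coverage: each edge of G has both endpoints in at least one bag. Running intersection: for every vertex, the bags containing it form a connected subtree. All three properties hold, so this is a valid tree decomposition of width max|bag| − 1 = 2, and hence tw(G) ≤ 2.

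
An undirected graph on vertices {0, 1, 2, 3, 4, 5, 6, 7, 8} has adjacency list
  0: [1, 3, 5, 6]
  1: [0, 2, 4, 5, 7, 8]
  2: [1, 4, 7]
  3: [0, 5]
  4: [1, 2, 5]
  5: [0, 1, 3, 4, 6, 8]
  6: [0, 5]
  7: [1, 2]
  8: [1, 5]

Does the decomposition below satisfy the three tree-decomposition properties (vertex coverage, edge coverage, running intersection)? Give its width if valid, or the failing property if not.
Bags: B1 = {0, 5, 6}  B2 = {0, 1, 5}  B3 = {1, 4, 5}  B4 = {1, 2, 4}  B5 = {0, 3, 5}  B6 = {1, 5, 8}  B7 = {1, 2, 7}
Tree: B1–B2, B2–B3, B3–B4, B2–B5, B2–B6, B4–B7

Every vertex of G appears in some bag (union = {0, 1, 2, 3, 4, 5, 6, 7, 8}); every edge is covered by a bag; and for each vertex v the set of bags containing v is connected in the bag tree. The decomposition is therefore valid. The largest bag has 3 vertices, so the width is 2.

Yes; width 2.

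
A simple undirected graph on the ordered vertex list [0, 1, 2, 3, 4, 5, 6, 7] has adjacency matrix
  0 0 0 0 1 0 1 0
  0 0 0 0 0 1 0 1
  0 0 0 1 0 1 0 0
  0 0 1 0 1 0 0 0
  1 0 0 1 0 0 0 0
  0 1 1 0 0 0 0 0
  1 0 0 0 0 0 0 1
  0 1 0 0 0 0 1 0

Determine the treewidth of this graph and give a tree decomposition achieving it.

The largest bag has 3 vertices, giving width 2; this decomposition certifies tw(G) ≤ 2. For the lower bound, G contains the cycle 7–6–0–4–3–2–5–1–7, so G is not a forest; only forests have treewidth ≤ 1, hence tw(G) ≥ 2. Therefore the treewidth is 2.

Treewidth 2.
One optimal decomposition is:
Bags: B1 = {0, 6, 7}  B2 = {0, 4, 7}  B3 = {3, 4, 7}  B4 = {2, 3, 7}  B5 = {2, 5, 7}  B6 = {1, 5, 7}
Tree: B1–B2, B2–B3, B3–B4, B4–B5, B5–B6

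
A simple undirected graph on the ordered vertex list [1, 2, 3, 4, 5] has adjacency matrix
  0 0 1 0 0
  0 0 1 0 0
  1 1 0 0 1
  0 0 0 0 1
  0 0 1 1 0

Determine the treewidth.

1

A width-1 tree decomposition is:
Bags: B1 = {1, 3}  B2 = {3, 5}  B3 = {4, 5}  B4 = {2, 3}
Tree: B1–B2, B2–B3, B2–B4
Every bag has size at most 2, so the width is 2 − 1 = 1 and tw(G) ≤ 1. Since G has at least one edge (e.g. 1–3), it is not an edgeless graph, so tw(G) ≥ 1. The upper and lower bounds meet at 1, so that is the treewidth.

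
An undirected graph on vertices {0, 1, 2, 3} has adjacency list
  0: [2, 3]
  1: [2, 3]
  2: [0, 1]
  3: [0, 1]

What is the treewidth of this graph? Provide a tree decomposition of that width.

Treewidth 2.
Bags: B1 = {0, 2, 3}  B2 = {1, 2, 3}
Tree: B1–B2

Every bag has size at most 3, so the width is 3 − 1 = 2 and tw(G) ≤ 2. Since 2–0–3–1–2 is a cycle in G, G is not acyclic. Forests are exactly the graphs of treewidth ≤ 1, so tw(G) ≥ 2. The upper and lower bounds meet at 2, so that is the treewidth.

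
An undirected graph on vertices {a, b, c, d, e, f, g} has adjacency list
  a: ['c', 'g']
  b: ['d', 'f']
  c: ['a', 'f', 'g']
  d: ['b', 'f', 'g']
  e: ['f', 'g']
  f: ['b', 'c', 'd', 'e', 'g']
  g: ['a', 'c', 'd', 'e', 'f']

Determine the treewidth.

2

A width-2 tree decomposition is:
Bags: B1 = {d, f, g}  B2 = {b, d, f}  B3 = {c, f, g}  B4 = {a, c, g}  B5 = {e, f, g}
Tree: B1–B2, B1–B3, B3–B4, B1–B5
Each bag holds 3 vertices, so the decomposition has width 2, which upper-bounds the treewidth. For the lower bound, the 3 vertices {a, c, g} are pairwise adjacent, and any tree decomposition puts a clique entirely inside one bag — forcing width ≥ 2. Therefore the treewidth is 2.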